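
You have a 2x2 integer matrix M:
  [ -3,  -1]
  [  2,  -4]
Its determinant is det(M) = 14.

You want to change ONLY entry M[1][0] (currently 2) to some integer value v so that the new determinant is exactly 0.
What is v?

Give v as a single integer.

det is linear in entry M[1][0]: det = old_det + (v - 2) * C_10
Cofactor C_10 = 1
Want det = 0: 14 + (v - 2) * 1 = 0
  (v - 2) = -14 / 1 = -14
  v = 2 + (-14) = -12

Answer: -12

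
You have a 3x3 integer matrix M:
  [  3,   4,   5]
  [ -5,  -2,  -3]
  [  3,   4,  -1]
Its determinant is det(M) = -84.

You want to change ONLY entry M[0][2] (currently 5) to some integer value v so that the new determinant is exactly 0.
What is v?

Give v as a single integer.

Answer: -1

Derivation:
det is linear in entry M[0][2]: det = old_det + (v - 5) * C_02
Cofactor C_02 = -14
Want det = 0: -84 + (v - 5) * -14 = 0
  (v - 5) = 84 / -14 = -6
  v = 5 + (-6) = -1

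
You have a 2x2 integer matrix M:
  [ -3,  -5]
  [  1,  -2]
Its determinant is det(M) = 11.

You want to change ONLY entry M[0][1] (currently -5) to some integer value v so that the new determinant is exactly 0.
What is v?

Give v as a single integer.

Answer: 6

Derivation:
det is linear in entry M[0][1]: det = old_det + (v - -5) * C_01
Cofactor C_01 = -1
Want det = 0: 11 + (v - -5) * -1 = 0
  (v - -5) = -11 / -1 = 11
  v = -5 + (11) = 6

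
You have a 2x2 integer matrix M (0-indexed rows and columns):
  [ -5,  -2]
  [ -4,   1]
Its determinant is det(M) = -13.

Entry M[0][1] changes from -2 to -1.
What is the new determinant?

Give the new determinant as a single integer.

Answer: -9

Derivation:
det is linear in row 0: changing M[0][1] by delta changes det by delta * cofactor(0,1).
Cofactor C_01 = (-1)^(0+1) * minor(0,1) = 4
Entry delta = -1 - -2 = 1
Det delta = 1 * 4 = 4
New det = -13 + 4 = -9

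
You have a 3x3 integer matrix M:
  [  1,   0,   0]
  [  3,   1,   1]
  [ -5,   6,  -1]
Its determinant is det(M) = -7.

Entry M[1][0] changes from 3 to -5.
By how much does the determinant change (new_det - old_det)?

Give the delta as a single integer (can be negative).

Cofactor C_10 = 0
Entry delta = -5 - 3 = -8
Det delta = entry_delta * cofactor = -8 * 0 = 0

Answer: 0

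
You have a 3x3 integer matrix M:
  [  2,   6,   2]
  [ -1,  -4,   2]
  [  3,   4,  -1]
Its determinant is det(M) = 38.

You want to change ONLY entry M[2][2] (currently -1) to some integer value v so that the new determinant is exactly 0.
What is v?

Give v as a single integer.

det is linear in entry M[2][2]: det = old_det + (v - -1) * C_22
Cofactor C_22 = -2
Want det = 0: 38 + (v - -1) * -2 = 0
  (v - -1) = -38 / -2 = 19
  v = -1 + (19) = 18

Answer: 18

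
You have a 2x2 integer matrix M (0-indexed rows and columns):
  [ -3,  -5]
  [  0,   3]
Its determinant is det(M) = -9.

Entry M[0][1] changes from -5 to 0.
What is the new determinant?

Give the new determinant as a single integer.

Answer: -9

Derivation:
det is linear in row 0: changing M[0][1] by delta changes det by delta * cofactor(0,1).
Cofactor C_01 = (-1)^(0+1) * minor(0,1) = 0
Entry delta = 0 - -5 = 5
Det delta = 5 * 0 = 0
New det = -9 + 0 = -9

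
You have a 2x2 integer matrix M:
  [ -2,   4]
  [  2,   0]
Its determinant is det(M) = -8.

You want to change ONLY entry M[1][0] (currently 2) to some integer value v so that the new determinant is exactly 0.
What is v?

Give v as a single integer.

Answer: 0

Derivation:
det is linear in entry M[1][0]: det = old_det + (v - 2) * C_10
Cofactor C_10 = -4
Want det = 0: -8 + (v - 2) * -4 = 0
  (v - 2) = 8 / -4 = -2
  v = 2 + (-2) = 0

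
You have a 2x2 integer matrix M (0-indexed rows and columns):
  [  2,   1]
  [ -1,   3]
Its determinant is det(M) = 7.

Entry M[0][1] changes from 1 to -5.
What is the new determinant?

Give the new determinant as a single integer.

Answer: 1

Derivation:
det is linear in row 0: changing M[0][1] by delta changes det by delta * cofactor(0,1).
Cofactor C_01 = (-1)^(0+1) * minor(0,1) = 1
Entry delta = -5 - 1 = -6
Det delta = -6 * 1 = -6
New det = 7 + -6 = 1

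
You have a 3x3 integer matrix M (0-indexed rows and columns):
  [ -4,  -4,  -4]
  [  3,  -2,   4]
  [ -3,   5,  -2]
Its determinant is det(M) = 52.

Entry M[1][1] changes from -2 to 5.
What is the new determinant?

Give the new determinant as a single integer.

Answer: 24

Derivation:
det is linear in row 1: changing M[1][1] by delta changes det by delta * cofactor(1,1).
Cofactor C_11 = (-1)^(1+1) * minor(1,1) = -4
Entry delta = 5 - -2 = 7
Det delta = 7 * -4 = -28
New det = 52 + -28 = 24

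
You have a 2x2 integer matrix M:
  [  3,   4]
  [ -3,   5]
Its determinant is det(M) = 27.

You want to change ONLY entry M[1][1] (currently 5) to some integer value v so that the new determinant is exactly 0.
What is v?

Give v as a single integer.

Answer: -4

Derivation:
det is linear in entry M[1][1]: det = old_det + (v - 5) * C_11
Cofactor C_11 = 3
Want det = 0: 27 + (v - 5) * 3 = 0
  (v - 5) = -27 / 3 = -9
  v = 5 + (-9) = -4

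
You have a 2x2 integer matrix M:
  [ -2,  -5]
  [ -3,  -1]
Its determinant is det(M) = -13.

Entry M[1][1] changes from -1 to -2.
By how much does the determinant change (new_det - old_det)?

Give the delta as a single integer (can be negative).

Cofactor C_11 = -2
Entry delta = -2 - -1 = -1
Det delta = entry_delta * cofactor = -1 * -2 = 2

Answer: 2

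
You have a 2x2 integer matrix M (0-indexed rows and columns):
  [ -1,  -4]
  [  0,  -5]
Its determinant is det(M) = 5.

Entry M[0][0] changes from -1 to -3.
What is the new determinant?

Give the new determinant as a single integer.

Answer: 15

Derivation:
det is linear in row 0: changing M[0][0] by delta changes det by delta * cofactor(0,0).
Cofactor C_00 = (-1)^(0+0) * minor(0,0) = -5
Entry delta = -3 - -1 = -2
Det delta = -2 * -5 = 10
New det = 5 + 10 = 15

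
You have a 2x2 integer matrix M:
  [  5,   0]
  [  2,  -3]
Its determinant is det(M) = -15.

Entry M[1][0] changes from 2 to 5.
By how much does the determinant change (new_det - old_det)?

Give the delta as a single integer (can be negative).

Answer: 0

Derivation:
Cofactor C_10 = 0
Entry delta = 5 - 2 = 3
Det delta = entry_delta * cofactor = 3 * 0 = 0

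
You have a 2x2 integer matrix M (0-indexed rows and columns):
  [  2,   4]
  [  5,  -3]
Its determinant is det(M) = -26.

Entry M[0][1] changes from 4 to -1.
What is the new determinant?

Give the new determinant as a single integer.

Answer: -1

Derivation:
det is linear in row 0: changing M[0][1] by delta changes det by delta * cofactor(0,1).
Cofactor C_01 = (-1)^(0+1) * minor(0,1) = -5
Entry delta = -1 - 4 = -5
Det delta = -5 * -5 = 25
New det = -26 + 25 = -1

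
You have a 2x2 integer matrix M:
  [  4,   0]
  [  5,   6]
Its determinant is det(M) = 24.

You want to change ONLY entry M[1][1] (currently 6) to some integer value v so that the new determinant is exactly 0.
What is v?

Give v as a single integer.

Answer: 0

Derivation:
det is linear in entry M[1][1]: det = old_det + (v - 6) * C_11
Cofactor C_11 = 4
Want det = 0: 24 + (v - 6) * 4 = 0
  (v - 6) = -24 / 4 = -6
  v = 6 + (-6) = 0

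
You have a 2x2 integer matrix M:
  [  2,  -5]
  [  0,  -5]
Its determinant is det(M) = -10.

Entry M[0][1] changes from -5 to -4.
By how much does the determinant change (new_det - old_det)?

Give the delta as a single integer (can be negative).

Answer: 0

Derivation:
Cofactor C_01 = 0
Entry delta = -4 - -5 = 1
Det delta = entry_delta * cofactor = 1 * 0 = 0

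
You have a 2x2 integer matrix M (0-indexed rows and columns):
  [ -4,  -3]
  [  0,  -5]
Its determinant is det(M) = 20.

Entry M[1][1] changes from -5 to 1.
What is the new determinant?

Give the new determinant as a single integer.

Answer: -4

Derivation:
det is linear in row 1: changing M[1][1] by delta changes det by delta * cofactor(1,1).
Cofactor C_11 = (-1)^(1+1) * minor(1,1) = -4
Entry delta = 1 - -5 = 6
Det delta = 6 * -4 = -24
New det = 20 + -24 = -4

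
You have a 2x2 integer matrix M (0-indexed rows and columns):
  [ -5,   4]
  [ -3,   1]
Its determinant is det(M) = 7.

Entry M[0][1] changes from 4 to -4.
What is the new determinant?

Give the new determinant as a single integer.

Answer: -17

Derivation:
det is linear in row 0: changing M[0][1] by delta changes det by delta * cofactor(0,1).
Cofactor C_01 = (-1)^(0+1) * minor(0,1) = 3
Entry delta = -4 - 4 = -8
Det delta = -8 * 3 = -24
New det = 7 + -24 = -17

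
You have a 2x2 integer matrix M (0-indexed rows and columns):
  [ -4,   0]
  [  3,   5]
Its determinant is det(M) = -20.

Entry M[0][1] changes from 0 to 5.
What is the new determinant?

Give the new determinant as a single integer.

Answer: -35

Derivation:
det is linear in row 0: changing M[0][1] by delta changes det by delta * cofactor(0,1).
Cofactor C_01 = (-1)^(0+1) * minor(0,1) = -3
Entry delta = 5 - 0 = 5
Det delta = 5 * -3 = -15
New det = -20 + -15 = -35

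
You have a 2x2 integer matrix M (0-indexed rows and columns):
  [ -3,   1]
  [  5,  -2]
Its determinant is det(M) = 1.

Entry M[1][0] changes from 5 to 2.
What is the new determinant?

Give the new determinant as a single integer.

det is linear in row 1: changing M[1][0] by delta changes det by delta * cofactor(1,0).
Cofactor C_10 = (-1)^(1+0) * minor(1,0) = -1
Entry delta = 2 - 5 = -3
Det delta = -3 * -1 = 3
New det = 1 + 3 = 4

Answer: 4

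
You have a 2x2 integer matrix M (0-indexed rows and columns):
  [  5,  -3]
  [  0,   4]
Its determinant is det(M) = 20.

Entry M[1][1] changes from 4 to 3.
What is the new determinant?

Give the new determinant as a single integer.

det is linear in row 1: changing M[1][1] by delta changes det by delta * cofactor(1,1).
Cofactor C_11 = (-1)^(1+1) * minor(1,1) = 5
Entry delta = 3 - 4 = -1
Det delta = -1 * 5 = -5
New det = 20 + -5 = 15

Answer: 15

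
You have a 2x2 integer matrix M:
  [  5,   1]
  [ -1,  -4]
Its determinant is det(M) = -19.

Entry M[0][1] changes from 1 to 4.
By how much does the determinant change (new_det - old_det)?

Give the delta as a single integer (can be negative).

Answer: 3

Derivation:
Cofactor C_01 = 1
Entry delta = 4 - 1 = 3
Det delta = entry_delta * cofactor = 3 * 1 = 3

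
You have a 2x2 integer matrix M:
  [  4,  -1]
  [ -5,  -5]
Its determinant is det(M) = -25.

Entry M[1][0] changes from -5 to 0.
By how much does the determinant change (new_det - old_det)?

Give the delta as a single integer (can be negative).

Cofactor C_10 = 1
Entry delta = 0 - -5 = 5
Det delta = entry_delta * cofactor = 5 * 1 = 5

Answer: 5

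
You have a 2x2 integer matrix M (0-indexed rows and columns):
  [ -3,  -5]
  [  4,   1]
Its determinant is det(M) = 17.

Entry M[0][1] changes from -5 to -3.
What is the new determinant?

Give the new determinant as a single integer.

Answer: 9

Derivation:
det is linear in row 0: changing M[0][1] by delta changes det by delta * cofactor(0,1).
Cofactor C_01 = (-1)^(0+1) * minor(0,1) = -4
Entry delta = -3 - -5 = 2
Det delta = 2 * -4 = -8
New det = 17 + -8 = 9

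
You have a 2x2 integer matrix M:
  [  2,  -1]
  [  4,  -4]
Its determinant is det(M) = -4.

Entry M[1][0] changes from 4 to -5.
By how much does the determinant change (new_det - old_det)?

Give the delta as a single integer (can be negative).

Cofactor C_10 = 1
Entry delta = -5 - 4 = -9
Det delta = entry_delta * cofactor = -9 * 1 = -9

Answer: -9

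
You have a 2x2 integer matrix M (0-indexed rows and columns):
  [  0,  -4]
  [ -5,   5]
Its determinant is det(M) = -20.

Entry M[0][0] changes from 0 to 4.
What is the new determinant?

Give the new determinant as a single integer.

det is linear in row 0: changing M[0][0] by delta changes det by delta * cofactor(0,0).
Cofactor C_00 = (-1)^(0+0) * minor(0,0) = 5
Entry delta = 4 - 0 = 4
Det delta = 4 * 5 = 20
New det = -20 + 20 = 0

Answer: 0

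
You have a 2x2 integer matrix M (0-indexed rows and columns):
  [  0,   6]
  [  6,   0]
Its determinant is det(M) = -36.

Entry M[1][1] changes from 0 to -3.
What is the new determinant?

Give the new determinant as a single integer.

Answer: -36

Derivation:
det is linear in row 1: changing M[1][1] by delta changes det by delta * cofactor(1,1).
Cofactor C_11 = (-1)^(1+1) * minor(1,1) = 0
Entry delta = -3 - 0 = -3
Det delta = -3 * 0 = 0
New det = -36 + 0 = -36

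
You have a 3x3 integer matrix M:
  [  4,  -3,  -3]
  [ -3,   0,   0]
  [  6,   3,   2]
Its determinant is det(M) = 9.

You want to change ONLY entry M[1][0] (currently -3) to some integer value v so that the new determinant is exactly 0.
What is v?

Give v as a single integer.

det is linear in entry M[1][0]: det = old_det + (v - -3) * C_10
Cofactor C_10 = -3
Want det = 0: 9 + (v - -3) * -3 = 0
  (v - -3) = -9 / -3 = 3
  v = -3 + (3) = 0

Answer: 0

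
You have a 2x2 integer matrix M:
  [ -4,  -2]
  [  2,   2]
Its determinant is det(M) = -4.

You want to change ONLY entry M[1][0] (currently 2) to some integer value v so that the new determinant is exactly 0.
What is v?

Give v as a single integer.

Answer: 4

Derivation:
det is linear in entry M[1][0]: det = old_det + (v - 2) * C_10
Cofactor C_10 = 2
Want det = 0: -4 + (v - 2) * 2 = 0
  (v - 2) = 4 / 2 = 2
  v = 2 + (2) = 4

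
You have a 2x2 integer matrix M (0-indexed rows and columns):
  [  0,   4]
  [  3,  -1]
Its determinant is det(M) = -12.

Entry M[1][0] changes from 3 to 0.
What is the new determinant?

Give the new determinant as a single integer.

det is linear in row 1: changing M[1][0] by delta changes det by delta * cofactor(1,0).
Cofactor C_10 = (-1)^(1+0) * minor(1,0) = -4
Entry delta = 0 - 3 = -3
Det delta = -3 * -4 = 12
New det = -12 + 12 = 0

Answer: 0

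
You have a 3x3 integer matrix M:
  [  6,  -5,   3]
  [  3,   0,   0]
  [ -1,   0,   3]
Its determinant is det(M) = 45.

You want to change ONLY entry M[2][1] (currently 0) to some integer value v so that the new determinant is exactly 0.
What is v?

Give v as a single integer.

Answer: -5

Derivation:
det is linear in entry M[2][1]: det = old_det + (v - 0) * C_21
Cofactor C_21 = 9
Want det = 0: 45 + (v - 0) * 9 = 0
  (v - 0) = -45 / 9 = -5
  v = 0 + (-5) = -5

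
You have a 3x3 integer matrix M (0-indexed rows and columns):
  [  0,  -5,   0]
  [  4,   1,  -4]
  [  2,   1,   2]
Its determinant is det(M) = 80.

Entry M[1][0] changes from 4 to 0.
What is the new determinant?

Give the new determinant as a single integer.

Answer: 40

Derivation:
det is linear in row 1: changing M[1][0] by delta changes det by delta * cofactor(1,0).
Cofactor C_10 = (-1)^(1+0) * minor(1,0) = 10
Entry delta = 0 - 4 = -4
Det delta = -4 * 10 = -40
New det = 80 + -40 = 40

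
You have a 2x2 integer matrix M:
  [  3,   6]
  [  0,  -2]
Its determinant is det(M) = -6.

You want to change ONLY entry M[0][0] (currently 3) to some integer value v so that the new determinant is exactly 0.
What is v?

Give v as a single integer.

det is linear in entry M[0][0]: det = old_det + (v - 3) * C_00
Cofactor C_00 = -2
Want det = 0: -6 + (v - 3) * -2 = 0
  (v - 3) = 6 / -2 = -3
  v = 3 + (-3) = 0

Answer: 0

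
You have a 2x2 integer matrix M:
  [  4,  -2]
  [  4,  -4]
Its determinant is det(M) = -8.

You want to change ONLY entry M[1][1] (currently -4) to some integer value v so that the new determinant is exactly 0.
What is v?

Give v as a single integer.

det is linear in entry M[1][1]: det = old_det + (v - -4) * C_11
Cofactor C_11 = 4
Want det = 0: -8 + (v - -4) * 4 = 0
  (v - -4) = 8 / 4 = 2
  v = -4 + (2) = -2

Answer: -2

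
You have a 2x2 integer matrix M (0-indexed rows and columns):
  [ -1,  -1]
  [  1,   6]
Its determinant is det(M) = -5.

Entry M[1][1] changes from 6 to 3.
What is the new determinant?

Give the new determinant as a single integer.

det is linear in row 1: changing M[1][1] by delta changes det by delta * cofactor(1,1).
Cofactor C_11 = (-1)^(1+1) * minor(1,1) = -1
Entry delta = 3 - 6 = -3
Det delta = -3 * -1 = 3
New det = -5 + 3 = -2

Answer: -2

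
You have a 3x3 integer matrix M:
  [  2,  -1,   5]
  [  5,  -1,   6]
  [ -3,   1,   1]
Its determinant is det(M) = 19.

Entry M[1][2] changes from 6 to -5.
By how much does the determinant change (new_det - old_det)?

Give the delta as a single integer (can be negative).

Cofactor C_12 = 1
Entry delta = -5 - 6 = -11
Det delta = entry_delta * cofactor = -11 * 1 = -11

Answer: -11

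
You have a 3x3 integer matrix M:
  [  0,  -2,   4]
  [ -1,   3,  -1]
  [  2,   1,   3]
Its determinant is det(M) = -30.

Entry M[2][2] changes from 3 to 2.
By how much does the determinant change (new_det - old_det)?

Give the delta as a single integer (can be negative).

Cofactor C_22 = -2
Entry delta = 2 - 3 = -1
Det delta = entry_delta * cofactor = -1 * -2 = 2

Answer: 2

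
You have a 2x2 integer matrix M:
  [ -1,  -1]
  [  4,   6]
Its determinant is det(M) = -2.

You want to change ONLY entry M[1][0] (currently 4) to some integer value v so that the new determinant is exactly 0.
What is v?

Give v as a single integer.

Answer: 6

Derivation:
det is linear in entry M[1][0]: det = old_det + (v - 4) * C_10
Cofactor C_10 = 1
Want det = 0: -2 + (v - 4) * 1 = 0
  (v - 4) = 2 / 1 = 2
  v = 4 + (2) = 6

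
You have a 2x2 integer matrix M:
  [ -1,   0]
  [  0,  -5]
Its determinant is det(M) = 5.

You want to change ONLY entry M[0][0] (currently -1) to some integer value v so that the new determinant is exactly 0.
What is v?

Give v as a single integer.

Answer: 0

Derivation:
det is linear in entry M[0][0]: det = old_det + (v - -1) * C_00
Cofactor C_00 = -5
Want det = 0: 5 + (v - -1) * -5 = 0
  (v - -1) = -5 / -5 = 1
  v = -1 + (1) = 0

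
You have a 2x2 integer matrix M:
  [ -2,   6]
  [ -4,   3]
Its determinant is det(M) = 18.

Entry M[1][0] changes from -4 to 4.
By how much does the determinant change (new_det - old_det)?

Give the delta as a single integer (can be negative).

Answer: -48

Derivation:
Cofactor C_10 = -6
Entry delta = 4 - -4 = 8
Det delta = entry_delta * cofactor = 8 * -6 = -48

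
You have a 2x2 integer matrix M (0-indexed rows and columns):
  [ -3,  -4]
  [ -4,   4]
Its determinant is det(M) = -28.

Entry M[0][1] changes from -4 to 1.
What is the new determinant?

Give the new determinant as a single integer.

Answer: -8

Derivation:
det is linear in row 0: changing M[0][1] by delta changes det by delta * cofactor(0,1).
Cofactor C_01 = (-1)^(0+1) * minor(0,1) = 4
Entry delta = 1 - -4 = 5
Det delta = 5 * 4 = 20
New det = -28 + 20 = -8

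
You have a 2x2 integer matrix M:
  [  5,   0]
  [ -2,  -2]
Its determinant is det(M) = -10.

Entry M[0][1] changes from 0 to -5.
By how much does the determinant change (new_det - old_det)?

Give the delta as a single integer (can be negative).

Answer: -10

Derivation:
Cofactor C_01 = 2
Entry delta = -5 - 0 = -5
Det delta = entry_delta * cofactor = -5 * 2 = -10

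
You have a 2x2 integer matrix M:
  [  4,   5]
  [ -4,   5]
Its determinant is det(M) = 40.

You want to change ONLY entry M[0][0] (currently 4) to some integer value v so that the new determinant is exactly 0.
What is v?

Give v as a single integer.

Answer: -4

Derivation:
det is linear in entry M[0][0]: det = old_det + (v - 4) * C_00
Cofactor C_00 = 5
Want det = 0: 40 + (v - 4) * 5 = 0
  (v - 4) = -40 / 5 = -8
  v = 4 + (-8) = -4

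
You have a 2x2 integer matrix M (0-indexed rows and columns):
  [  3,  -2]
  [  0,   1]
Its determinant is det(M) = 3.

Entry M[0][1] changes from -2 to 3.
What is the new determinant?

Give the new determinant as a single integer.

det is linear in row 0: changing M[0][1] by delta changes det by delta * cofactor(0,1).
Cofactor C_01 = (-1)^(0+1) * minor(0,1) = 0
Entry delta = 3 - -2 = 5
Det delta = 5 * 0 = 0
New det = 3 + 0 = 3

Answer: 3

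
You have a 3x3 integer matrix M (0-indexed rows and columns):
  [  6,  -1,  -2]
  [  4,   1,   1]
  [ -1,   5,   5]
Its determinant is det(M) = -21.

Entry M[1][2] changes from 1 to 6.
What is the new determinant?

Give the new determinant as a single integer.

Answer: -166

Derivation:
det is linear in row 1: changing M[1][2] by delta changes det by delta * cofactor(1,2).
Cofactor C_12 = (-1)^(1+2) * minor(1,2) = -29
Entry delta = 6 - 1 = 5
Det delta = 5 * -29 = -145
New det = -21 + -145 = -166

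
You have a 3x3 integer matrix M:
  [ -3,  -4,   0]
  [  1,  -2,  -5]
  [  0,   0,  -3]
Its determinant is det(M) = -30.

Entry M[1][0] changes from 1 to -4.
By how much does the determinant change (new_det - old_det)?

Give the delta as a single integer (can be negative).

Answer: 60

Derivation:
Cofactor C_10 = -12
Entry delta = -4 - 1 = -5
Det delta = entry_delta * cofactor = -5 * -12 = 60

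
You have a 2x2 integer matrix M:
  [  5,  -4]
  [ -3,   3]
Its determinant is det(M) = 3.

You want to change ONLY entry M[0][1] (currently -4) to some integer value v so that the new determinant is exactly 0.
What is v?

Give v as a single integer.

Answer: -5

Derivation:
det is linear in entry M[0][1]: det = old_det + (v - -4) * C_01
Cofactor C_01 = 3
Want det = 0: 3 + (v - -4) * 3 = 0
  (v - -4) = -3 / 3 = -1
  v = -4 + (-1) = -5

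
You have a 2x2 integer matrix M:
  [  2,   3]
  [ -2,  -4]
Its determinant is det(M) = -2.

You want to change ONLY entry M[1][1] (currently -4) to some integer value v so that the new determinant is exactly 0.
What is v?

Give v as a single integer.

Answer: -3

Derivation:
det is linear in entry M[1][1]: det = old_det + (v - -4) * C_11
Cofactor C_11 = 2
Want det = 0: -2 + (v - -4) * 2 = 0
  (v - -4) = 2 / 2 = 1
  v = -4 + (1) = -3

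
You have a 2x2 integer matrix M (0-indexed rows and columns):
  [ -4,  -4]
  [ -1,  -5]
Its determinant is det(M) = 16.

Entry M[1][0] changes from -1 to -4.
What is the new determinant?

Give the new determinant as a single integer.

det is linear in row 1: changing M[1][0] by delta changes det by delta * cofactor(1,0).
Cofactor C_10 = (-1)^(1+0) * minor(1,0) = 4
Entry delta = -4 - -1 = -3
Det delta = -3 * 4 = -12
New det = 16 + -12 = 4

Answer: 4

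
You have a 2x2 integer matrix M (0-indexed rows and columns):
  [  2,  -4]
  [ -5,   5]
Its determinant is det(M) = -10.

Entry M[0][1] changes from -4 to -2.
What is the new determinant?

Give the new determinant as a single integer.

Answer: 0

Derivation:
det is linear in row 0: changing M[0][1] by delta changes det by delta * cofactor(0,1).
Cofactor C_01 = (-1)^(0+1) * minor(0,1) = 5
Entry delta = -2 - -4 = 2
Det delta = 2 * 5 = 10
New det = -10 + 10 = 0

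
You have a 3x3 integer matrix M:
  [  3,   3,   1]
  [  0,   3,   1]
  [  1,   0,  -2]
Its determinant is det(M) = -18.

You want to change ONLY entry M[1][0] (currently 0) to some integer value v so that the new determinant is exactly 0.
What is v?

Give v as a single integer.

det is linear in entry M[1][0]: det = old_det + (v - 0) * C_10
Cofactor C_10 = 6
Want det = 0: -18 + (v - 0) * 6 = 0
  (v - 0) = 18 / 6 = 3
  v = 0 + (3) = 3

Answer: 3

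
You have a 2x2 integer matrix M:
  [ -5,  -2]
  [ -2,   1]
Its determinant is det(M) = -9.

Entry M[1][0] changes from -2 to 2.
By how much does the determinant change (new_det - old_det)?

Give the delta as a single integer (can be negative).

Cofactor C_10 = 2
Entry delta = 2 - -2 = 4
Det delta = entry_delta * cofactor = 4 * 2 = 8

Answer: 8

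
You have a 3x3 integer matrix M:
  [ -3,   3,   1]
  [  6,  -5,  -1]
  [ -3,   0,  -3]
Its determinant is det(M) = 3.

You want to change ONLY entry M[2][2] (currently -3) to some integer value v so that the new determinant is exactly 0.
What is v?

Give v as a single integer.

Answer: -2

Derivation:
det is linear in entry M[2][2]: det = old_det + (v - -3) * C_22
Cofactor C_22 = -3
Want det = 0: 3 + (v - -3) * -3 = 0
  (v - -3) = -3 / -3 = 1
  v = -3 + (1) = -2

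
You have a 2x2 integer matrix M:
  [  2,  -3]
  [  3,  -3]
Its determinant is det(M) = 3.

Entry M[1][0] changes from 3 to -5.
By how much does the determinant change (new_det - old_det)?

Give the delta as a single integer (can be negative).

Answer: -24

Derivation:
Cofactor C_10 = 3
Entry delta = -5 - 3 = -8
Det delta = entry_delta * cofactor = -8 * 3 = -24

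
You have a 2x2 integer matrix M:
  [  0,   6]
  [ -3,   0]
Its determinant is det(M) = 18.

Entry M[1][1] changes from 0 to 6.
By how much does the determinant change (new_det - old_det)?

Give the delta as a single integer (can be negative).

Cofactor C_11 = 0
Entry delta = 6 - 0 = 6
Det delta = entry_delta * cofactor = 6 * 0 = 0

Answer: 0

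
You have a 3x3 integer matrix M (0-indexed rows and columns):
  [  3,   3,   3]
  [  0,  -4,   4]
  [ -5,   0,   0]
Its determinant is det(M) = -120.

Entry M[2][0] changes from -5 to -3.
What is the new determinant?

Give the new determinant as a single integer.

Answer: -72

Derivation:
det is linear in row 2: changing M[2][0] by delta changes det by delta * cofactor(2,0).
Cofactor C_20 = (-1)^(2+0) * minor(2,0) = 24
Entry delta = -3 - -5 = 2
Det delta = 2 * 24 = 48
New det = -120 + 48 = -72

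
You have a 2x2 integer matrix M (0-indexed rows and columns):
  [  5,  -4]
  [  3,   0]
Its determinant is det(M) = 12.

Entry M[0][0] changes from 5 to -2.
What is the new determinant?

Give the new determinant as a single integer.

det is linear in row 0: changing M[0][0] by delta changes det by delta * cofactor(0,0).
Cofactor C_00 = (-1)^(0+0) * minor(0,0) = 0
Entry delta = -2 - 5 = -7
Det delta = -7 * 0 = 0
New det = 12 + 0 = 12

Answer: 12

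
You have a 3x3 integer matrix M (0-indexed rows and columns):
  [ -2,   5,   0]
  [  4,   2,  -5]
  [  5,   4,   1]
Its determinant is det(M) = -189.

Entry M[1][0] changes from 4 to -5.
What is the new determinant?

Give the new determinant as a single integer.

det is linear in row 1: changing M[1][0] by delta changes det by delta * cofactor(1,0).
Cofactor C_10 = (-1)^(1+0) * minor(1,0) = -5
Entry delta = -5 - 4 = -9
Det delta = -9 * -5 = 45
New det = -189 + 45 = -144

Answer: -144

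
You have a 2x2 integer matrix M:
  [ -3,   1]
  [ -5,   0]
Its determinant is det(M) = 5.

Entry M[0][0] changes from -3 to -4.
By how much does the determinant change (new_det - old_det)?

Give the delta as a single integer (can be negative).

Answer: 0

Derivation:
Cofactor C_00 = 0
Entry delta = -4 - -3 = -1
Det delta = entry_delta * cofactor = -1 * 0 = 0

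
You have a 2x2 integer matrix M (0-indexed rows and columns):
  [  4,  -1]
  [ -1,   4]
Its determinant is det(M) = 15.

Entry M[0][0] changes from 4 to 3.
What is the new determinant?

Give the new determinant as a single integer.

Answer: 11

Derivation:
det is linear in row 0: changing M[0][0] by delta changes det by delta * cofactor(0,0).
Cofactor C_00 = (-1)^(0+0) * minor(0,0) = 4
Entry delta = 3 - 4 = -1
Det delta = -1 * 4 = -4
New det = 15 + -4 = 11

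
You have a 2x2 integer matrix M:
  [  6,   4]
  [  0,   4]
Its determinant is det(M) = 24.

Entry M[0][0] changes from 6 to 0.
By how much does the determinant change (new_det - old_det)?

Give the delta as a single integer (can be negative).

Cofactor C_00 = 4
Entry delta = 0 - 6 = -6
Det delta = entry_delta * cofactor = -6 * 4 = -24

Answer: -24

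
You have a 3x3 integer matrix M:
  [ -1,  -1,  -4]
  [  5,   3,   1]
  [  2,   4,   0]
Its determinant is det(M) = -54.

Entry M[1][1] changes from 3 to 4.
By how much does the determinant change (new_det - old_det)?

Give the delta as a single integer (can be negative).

Answer: 8

Derivation:
Cofactor C_11 = 8
Entry delta = 4 - 3 = 1
Det delta = entry_delta * cofactor = 1 * 8 = 8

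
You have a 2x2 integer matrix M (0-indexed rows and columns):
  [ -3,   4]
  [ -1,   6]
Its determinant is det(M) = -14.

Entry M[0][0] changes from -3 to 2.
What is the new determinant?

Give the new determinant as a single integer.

det is linear in row 0: changing M[0][0] by delta changes det by delta * cofactor(0,0).
Cofactor C_00 = (-1)^(0+0) * minor(0,0) = 6
Entry delta = 2 - -3 = 5
Det delta = 5 * 6 = 30
New det = -14 + 30 = 16

Answer: 16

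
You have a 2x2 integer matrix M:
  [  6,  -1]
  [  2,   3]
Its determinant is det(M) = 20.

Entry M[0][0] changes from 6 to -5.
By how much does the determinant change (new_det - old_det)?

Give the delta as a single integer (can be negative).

Cofactor C_00 = 3
Entry delta = -5 - 6 = -11
Det delta = entry_delta * cofactor = -11 * 3 = -33

Answer: -33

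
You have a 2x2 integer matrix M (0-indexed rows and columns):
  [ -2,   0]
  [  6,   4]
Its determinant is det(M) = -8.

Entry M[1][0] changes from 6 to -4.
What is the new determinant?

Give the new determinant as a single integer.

det is linear in row 1: changing M[1][0] by delta changes det by delta * cofactor(1,0).
Cofactor C_10 = (-1)^(1+0) * minor(1,0) = 0
Entry delta = -4 - 6 = -10
Det delta = -10 * 0 = 0
New det = -8 + 0 = -8

Answer: -8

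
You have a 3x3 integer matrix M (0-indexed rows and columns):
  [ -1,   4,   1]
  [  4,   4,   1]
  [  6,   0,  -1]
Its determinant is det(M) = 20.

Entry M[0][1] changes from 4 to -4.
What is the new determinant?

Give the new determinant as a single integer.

det is linear in row 0: changing M[0][1] by delta changes det by delta * cofactor(0,1).
Cofactor C_01 = (-1)^(0+1) * minor(0,1) = 10
Entry delta = -4 - 4 = -8
Det delta = -8 * 10 = -80
New det = 20 + -80 = -60

Answer: -60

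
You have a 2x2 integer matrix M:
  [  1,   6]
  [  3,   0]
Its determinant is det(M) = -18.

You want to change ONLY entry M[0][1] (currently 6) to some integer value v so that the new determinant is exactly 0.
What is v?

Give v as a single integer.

det is linear in entry M[0][1]: det = old_det + (v - 6) * C_01
Cofactor C_01 = -3
Want det = 0: -18 + (v - 6) * -3 = 0
  (v - 6) = 18 / -3 = -6
  v = 6 + (-6) = 0

Answer: 0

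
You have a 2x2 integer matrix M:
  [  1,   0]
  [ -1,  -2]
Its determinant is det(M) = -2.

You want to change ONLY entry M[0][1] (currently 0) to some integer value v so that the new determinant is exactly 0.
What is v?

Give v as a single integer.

det is linear in entry M[0][1]: det = old_det + (v - 0) * C_01
Cofactor C_01 = 1
Want det = 0: -2 + (v - 0) * 1 = 0
  (v - 0) = 2 / 1 = 2
  v = 0 + (2) = 2

Answer: 2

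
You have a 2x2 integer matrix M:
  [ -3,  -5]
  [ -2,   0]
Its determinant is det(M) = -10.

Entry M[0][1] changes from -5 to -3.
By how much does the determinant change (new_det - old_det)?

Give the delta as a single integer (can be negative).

Answer: 4

Derivation:
Cofactor C_01 = 2
Entry delta = -3 - -5 = 2
Det delta = entry_delta * cofactor = 2 * 2 = 4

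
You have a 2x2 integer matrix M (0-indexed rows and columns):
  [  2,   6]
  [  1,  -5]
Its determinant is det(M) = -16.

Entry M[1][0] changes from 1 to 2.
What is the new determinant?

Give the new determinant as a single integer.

Answer: -22

Derivation:
det is linear in row 1: changing M[1][0] by delta changes det by delta * cofactor(1,0).
Cofactor C_10 = (-1)^(1+0) * minor(1,0) = -6
Entry delta = 2 - 1 = 1
Det delta = 1 * -6 = -6
New det = -16 + -6 = -22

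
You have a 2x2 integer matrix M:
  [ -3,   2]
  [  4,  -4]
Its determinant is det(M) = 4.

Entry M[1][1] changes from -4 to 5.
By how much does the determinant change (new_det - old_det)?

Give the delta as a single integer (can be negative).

Cofactor C_11 = -3
Entry delta = 5 - -4 = 9
Det delta = entry_delta * cofactor = 9 * -3 = -27

Answer: -27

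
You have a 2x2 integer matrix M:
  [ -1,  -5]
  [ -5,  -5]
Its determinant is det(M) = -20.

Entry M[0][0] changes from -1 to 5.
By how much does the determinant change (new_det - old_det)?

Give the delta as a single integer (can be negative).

Answer: -30

Derivation:
Cofactor C_00 = -5
Entry delta = 5 - -1 = 6
Det delta = entry_delta * cofactor = 6 * -5 = -30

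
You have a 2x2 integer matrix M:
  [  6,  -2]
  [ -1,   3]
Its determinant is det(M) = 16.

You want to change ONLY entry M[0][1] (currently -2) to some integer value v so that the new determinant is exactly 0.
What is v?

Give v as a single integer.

Answer: -18

Derivation:
det is linear in entry M[0][1]: det = old_det + (v - -2) * C_01
Cofactor C_01 = 1
Want det = 0: 16 + (v - -2) * 1 = 0
  (v - -2) = -16 / 1 = -16
  v = -2 + (-16) = -18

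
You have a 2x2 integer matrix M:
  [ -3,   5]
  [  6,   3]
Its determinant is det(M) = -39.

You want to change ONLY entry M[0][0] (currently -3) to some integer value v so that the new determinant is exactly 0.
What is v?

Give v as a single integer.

det is linear in entry M[0][0]: det = old_det + (v - -3) * C_00
Cofactor C_00 = 3
Want det = 0: -39 + (v - -3) * 3 = 0
  (v - -3) = 39 / 3 = 13
  v = -3 + (13) = 10

Answer: 10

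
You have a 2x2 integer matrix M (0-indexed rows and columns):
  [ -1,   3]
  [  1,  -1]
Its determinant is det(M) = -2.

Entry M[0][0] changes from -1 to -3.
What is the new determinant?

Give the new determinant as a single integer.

det is linear in row 0: changing M[0][0] by delta changes det by delta * cofactor(0,0).
Cofactor C_00 = (-1)^(0+0) * minor(0,0) = -1
Entry delta = -3 - -1 = -2
Det delta = -2 * -1 = 2
New det = -2 + 2 = 0

Answer: 0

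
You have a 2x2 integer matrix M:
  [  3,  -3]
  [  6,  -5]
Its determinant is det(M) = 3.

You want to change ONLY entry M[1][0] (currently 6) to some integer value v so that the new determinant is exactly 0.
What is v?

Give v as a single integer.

Answer: 5

Derivation:
det is linear in entry M[1][0]: det = old_det + (v - 6) * C_10
Cofactor C_10 = 3
Want det = 0: 3 + (v - 6) * 3 = 0
  (v - 6) = -3 / 3 = -1
  v = 6 + (-1) = 5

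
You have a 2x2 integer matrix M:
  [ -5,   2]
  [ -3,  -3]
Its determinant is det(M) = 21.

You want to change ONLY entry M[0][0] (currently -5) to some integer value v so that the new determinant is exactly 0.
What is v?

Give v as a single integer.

det is linear in entry M[0][0]: det = old_det + (v - -5) * C_00
Cofactor C_00 = -3
Want det = 0: 21 + (v - -5) * -3 = 0
  (v - -5) = -21 / -3 = 7
  v = -5 + (7) = 2

Answer: 2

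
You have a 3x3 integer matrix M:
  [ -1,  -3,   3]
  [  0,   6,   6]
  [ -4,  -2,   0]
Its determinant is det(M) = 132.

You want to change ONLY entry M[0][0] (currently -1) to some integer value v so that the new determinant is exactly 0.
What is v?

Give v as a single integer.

Answer: -12

Derivation:
det is linear in entry M[0][0]: det = old_det + (v - -1) * C_00
Cofactor C_00 = 12
Want det = 0: 132 + (v - -1) * 12 = 0
  (v - -1) = -132 / 12 = -11
  v = -1 + (-11) = -12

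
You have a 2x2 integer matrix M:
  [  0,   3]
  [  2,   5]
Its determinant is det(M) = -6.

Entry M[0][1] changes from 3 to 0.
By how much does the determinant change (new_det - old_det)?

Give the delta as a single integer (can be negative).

Answer: 6

Derivation:
Cofactor C_01 = -2
Entry delta = 0 - 3 = -3
Det delta = entry_delta * cofactor = -3 * -2 = 6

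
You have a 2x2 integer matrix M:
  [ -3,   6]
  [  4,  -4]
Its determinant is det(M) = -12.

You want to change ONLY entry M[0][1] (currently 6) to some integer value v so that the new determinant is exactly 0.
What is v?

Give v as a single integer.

det is linear in entry M[0][1]: det = old_det + (v - 6) * C_01
Cofactor C_01 = -4
Want det = 0: -12 + (v - 6) * -4 = 0
  (v - 6) = 12 / -4 = -3
  v = 6 + (-3) = 3

Answer: 3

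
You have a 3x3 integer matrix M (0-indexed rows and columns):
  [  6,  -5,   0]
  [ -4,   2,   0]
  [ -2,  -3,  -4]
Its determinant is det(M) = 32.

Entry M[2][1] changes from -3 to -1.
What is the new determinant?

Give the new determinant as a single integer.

Answer: 32

Derivation:
det is linear in row 2: changing M[2][1] by delta changes det by delta * cofactor(2,1).
Cofactor C_21 = (-1)^(2+1) * minor(2,1) = 0
Entry delta = -1 - -3 = 2
Det delta = 2 * 0 = 0
New det = 32 + 0 = 32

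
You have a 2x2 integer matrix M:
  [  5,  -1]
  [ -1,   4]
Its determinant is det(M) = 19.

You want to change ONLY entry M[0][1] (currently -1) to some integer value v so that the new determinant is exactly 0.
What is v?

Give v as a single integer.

det is linear in entry M[0][1]: det = old_det + (v - -1) * C_01
Cofactor C_01 = 1
Want det = 0: 19 + (v - -1) * 1 = 0
  (v - -1) = -19 / 1 = -19
  v = -1 + (-19) = -20

Answer: -20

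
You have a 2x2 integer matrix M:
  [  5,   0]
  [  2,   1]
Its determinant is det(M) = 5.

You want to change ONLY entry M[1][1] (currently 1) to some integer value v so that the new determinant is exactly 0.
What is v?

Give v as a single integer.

det is linear in entry M[1][1]: det = old_det + (v - 1) * C_11
Cofactor C_11 = 5
Want det = 0: 5 + (v - 1) * 5 = 0
  (v - 1) = -5 / 5 = -1
  v = 1 + (-1) = 0

Answer: 0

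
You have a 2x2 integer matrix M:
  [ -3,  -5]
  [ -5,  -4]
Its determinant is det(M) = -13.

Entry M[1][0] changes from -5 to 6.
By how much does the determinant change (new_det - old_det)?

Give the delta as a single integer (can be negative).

Cofactor C_10 = 5
Entry delta = 6 - -5 = 11
Det delta = entry_delta * cofactor = 11 * 5 = 55

Answer: 55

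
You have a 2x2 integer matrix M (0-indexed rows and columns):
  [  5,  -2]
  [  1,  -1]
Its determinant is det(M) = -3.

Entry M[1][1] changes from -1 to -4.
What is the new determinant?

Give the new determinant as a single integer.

Answer: -18

Derivation:
det is linear in row 1: changing M[1][1] by delta changes det by delta * cofactor(1,1).
Cofactor C_11 = (-1)^(1+1) * minor(1,1) = 5
Entry delta = -4 - -1 = -3
Det delta = -3 * 5 = -15
New det = -3 + -15 = -18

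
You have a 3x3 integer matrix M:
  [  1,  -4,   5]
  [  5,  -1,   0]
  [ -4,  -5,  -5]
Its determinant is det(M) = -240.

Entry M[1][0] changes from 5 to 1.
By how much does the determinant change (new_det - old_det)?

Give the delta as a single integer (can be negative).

Answer: 180

Derivation:
Cofactor C_10 = -45
Entry delta = 1 - 5 = -4
Det delta = entry_delta * cofactor = -4 * -45 = 180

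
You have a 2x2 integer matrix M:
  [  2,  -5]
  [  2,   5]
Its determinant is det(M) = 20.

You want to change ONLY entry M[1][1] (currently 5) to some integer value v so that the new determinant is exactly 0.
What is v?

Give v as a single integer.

det is linear in entry M[1][1]: det = old_det + (v - 5) * C_11
Cofactor C_11 = 2
Want det = 0: 20 + (v - 5) * 2 = 0
  (v - 5) = -20 / 2 = -10
  v = 5 + (-10) = -5

Answer: -5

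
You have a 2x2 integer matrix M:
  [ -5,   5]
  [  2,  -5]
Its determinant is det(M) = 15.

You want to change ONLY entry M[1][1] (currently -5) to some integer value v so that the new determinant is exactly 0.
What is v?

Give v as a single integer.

Answer: -2

Derivation:
det is linear in entry M[1][1]: det = old_det + (v - -5) * C_11
Cofactor C_11 = -5
Want det = 0: 15 + (v - -5) * -5 = 0
  (v - -5) = -15 / -5 = 3
  v = -5 + (3) = -2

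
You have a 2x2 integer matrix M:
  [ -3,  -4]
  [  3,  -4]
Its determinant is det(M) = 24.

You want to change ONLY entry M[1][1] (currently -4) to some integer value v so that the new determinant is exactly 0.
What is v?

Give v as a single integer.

det is linear in entry M[1][1]: det = old_det + (v - -4) * C_11
Cofactor C_11 = -3
Want det = 0: 24 + (v - -4) * -3 = 0
  (v - -4) = -24 / -3 = 8
  v = -4 + (8) = 4

Answer: 4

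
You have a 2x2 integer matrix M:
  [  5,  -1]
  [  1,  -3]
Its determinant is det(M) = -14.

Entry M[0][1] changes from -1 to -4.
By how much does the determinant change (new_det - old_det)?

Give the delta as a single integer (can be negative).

Answer: 3

Derivation:
Cofactor C_01 = -1
Entry delta = -4 - -1 = -3
Det delta = entry_delta * cofactor = -3 * -1 = 3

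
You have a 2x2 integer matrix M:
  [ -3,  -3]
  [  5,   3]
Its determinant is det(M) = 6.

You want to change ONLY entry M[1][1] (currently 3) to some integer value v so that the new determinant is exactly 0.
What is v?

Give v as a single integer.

Answer: 5

Derivation:
det is linear in entry M[1][1]: det = old_det + (v - 3) * C_11
Cofactor C_11 = -3
Want det = 0: 6 + (v - 3) * -3 = 0
  (v - 3) = -6 / -3 = 2
  v = 3 + (2) = 5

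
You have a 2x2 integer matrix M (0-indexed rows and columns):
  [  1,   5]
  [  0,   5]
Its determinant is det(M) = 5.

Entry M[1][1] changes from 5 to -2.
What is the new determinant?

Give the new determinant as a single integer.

det is linear in row 1: changing M[1][1] by delta changes det by delta * cofactor(1,1).
Cofactor C_11 = (-1)^(1+1) * minor(1,1) = 1
Entry delta = -2 - 5 = -7
Det delta = -7 * 1 = -7
New det = 5 + -7 = -2

Answer: -2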